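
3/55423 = 3/55423  =  0.00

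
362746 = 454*799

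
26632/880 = 3329/110 = 30.26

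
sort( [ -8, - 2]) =[ - 8, -2]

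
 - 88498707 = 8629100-97127807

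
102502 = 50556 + 51946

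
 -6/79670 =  - 1 + 39832/39835 =-0.00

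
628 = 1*628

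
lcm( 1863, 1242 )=3726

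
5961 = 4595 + 1366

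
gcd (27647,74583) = 1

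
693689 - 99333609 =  - 98639920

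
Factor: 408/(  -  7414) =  - 204/3707  =  - 2^2*3^1*11^( - 1)*17^1*337^( - 1)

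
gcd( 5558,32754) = 2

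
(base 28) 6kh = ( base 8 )12241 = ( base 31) 5FB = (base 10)5281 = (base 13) 2533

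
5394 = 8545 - 3151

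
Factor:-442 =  - 2^1*13^1 * 17^1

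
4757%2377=3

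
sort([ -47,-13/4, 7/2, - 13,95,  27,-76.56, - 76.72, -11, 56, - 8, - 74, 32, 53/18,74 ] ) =[ - 76.72, - 76.56, -74,- 47,-13, - 11 , - 8,-13/4, 53/18, 7/2,27,32,  56,74,95]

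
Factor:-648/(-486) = 2^2 *3^( - 1) =4/3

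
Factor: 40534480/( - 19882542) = -20267240/9941271 = -2^3*3^( - 1)*5^1*7^1*37^ ( - 1)*72383^1*89561^( - 1 ) 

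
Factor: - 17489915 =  - 5^1 * 103^1*33961^1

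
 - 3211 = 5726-8937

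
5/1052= 5/1052  =  0.00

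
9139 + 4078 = 13217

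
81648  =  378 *216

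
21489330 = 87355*246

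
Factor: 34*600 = 20400 =2^4*3^1 * 5^2*17^1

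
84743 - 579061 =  - 494318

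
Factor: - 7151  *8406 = -2^1 * 3^2 * 467^1*7151^1 = -60111306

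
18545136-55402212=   -  36857076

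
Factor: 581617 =581617^1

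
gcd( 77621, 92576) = 1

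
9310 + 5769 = 15079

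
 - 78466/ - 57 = 78466/57 = 1376.60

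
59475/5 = 11895 = 11895.00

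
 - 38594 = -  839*46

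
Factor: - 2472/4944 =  - 1/2  =  -  2^( - 1)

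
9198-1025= 8173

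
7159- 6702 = 457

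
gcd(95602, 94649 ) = 1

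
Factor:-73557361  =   - 73557361^1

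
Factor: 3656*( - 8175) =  - 2^3*3^1* 5^2*109^1*457^1 =- 29887800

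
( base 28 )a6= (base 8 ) 436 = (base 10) 286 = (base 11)240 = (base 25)bb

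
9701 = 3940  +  5761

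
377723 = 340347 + 37376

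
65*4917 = 319605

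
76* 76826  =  5838776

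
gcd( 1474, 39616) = 2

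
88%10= 8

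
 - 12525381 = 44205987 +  - 56731368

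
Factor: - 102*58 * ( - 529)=3129564 = 2^2 *3^1*17^1*23^2*29^1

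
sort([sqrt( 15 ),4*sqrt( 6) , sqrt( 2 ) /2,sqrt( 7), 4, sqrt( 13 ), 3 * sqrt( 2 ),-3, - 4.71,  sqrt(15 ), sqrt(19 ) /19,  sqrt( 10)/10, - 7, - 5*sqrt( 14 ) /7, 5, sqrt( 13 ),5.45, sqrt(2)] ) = [ - 7, - 4.71, - 3,-5 * sqrt( 14) /7, sqrt( 19)/19,  sqrt(10 ) /10, sqrt(2)/2, sqrt( 2 ), sqrt(7), sqrt( 13 ), sqrt(13) , sqrt( 15), sqrt( 15), 4 , 3 * sqrt(2), 5, 5.45, 4 * sqrt (6)] 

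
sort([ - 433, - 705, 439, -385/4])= [ - 705, - 433 ,-385/4, 439]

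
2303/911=2 + 481/911  =  2.53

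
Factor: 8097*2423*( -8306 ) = -2^1*3^1*2423^1*2699^1*4153^1 = - 162955671486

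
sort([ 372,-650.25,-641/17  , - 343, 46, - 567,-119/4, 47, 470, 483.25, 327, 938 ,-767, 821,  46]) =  [-767,- 650.25,-567, - 343,  -  641/17,-119/4, 46,46, 47 , 327, 372, 470, 483.25,821,938] 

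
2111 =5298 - 3187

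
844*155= 130820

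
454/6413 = 454/6413  =  0.07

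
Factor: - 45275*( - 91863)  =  3^2*5^2*59^1*173^1*1811^1 = 4159097325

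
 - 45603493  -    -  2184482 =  - 43419011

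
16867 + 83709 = 100576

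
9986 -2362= 7624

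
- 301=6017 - 6318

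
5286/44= 120 + 3/22 = 120.14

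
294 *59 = 17346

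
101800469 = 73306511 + 28493958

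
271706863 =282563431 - 10856568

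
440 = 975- 535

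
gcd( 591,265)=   1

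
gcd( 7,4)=1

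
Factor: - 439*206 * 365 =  - 2^1*5^1 * 73^1*103^1*439^1 = - 33008410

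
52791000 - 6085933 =46705067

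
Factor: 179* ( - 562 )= - 2^1*179^1*281^1=- 100598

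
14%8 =6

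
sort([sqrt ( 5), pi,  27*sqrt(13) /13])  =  [sqrt( 5), pi , 27*sqrt (13)/13]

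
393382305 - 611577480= - 218195175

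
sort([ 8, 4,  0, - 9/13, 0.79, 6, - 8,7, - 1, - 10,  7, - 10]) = [ - 10, - 10, -8, - 1  , - 9/13, 0,  0.79, 4, 6, 7, 7,  8 ]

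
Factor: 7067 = 37^1*191^1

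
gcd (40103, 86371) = 1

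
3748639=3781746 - 33107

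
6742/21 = 321 + 1/21 = 321.05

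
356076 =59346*6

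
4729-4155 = 574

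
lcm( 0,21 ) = 0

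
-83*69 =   -  5727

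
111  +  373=484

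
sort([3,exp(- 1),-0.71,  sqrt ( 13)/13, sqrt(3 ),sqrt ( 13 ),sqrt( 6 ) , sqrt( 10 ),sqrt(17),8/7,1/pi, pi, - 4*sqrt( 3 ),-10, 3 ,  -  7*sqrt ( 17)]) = [ - 7*sqrt(17), - 10, - 4*sqrt( 3 ), -0.71, sqrt (13)/13,1/pi,exp(  -  1 ),  8/7, sqrt( 3 ), sqrt(6) , 3, 3,  pi,sqrt(10),sqrt (13 ), sqrt ( 17)]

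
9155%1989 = 1199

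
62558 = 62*1009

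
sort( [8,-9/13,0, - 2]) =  [ - 2,-9/13,0, 8]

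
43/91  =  43/91= 0.47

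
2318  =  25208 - 22890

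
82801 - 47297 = 35504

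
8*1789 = 14312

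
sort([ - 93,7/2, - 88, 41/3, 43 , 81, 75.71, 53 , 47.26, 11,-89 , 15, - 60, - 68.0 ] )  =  [ - 93, - 89,-88,-68.0, - 60,  7/2, 11, 41/3, 15, 43, 47.26, 53, 75.71,  81]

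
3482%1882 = 1600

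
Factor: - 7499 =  - 7499^1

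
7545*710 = 5356950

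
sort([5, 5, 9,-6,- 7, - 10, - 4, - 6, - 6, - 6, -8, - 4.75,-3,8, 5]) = [ - 10, - 8,- 7,-6, - 6, - 6 ,-6 , - 4.75, - 4  ,  -  3,5,5,5,8,9 ]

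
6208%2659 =890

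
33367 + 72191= 105558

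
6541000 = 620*10550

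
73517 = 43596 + 29921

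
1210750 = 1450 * 835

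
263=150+113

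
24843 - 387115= - 362272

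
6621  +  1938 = 8559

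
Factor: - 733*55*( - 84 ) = 2^2*3^1*5^1* 7^1*11^1*733^1 = 3386460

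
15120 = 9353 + 5767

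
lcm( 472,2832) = 2832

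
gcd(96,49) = 1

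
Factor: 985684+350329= 7^1*17^1*103^1*109^1=1336013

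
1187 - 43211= - 42024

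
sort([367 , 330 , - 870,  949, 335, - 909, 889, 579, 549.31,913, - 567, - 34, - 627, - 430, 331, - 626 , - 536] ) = [-909,  -  870, - 627, - 626, - 567, - 536, - 430,  -  34, 330, 331,335, 367, 549.31, 579, 889,  913, 949 ] 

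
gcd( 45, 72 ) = 9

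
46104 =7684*6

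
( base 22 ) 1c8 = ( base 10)756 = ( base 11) 628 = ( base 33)MU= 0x2f4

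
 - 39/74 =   -  39/74=- 0.53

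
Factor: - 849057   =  - 3^1*11^2 * 2339^1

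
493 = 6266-5773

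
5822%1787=461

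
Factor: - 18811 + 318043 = 2^5*3^2*1039^1 = 299232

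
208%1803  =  208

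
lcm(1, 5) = 5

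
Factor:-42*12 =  - 504  =  - 2^3*3^2*7^1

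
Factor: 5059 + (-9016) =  -3957 = - 3^1*1319^1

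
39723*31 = 1231413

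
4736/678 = 6 + 334/339 = 6.99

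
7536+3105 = 10641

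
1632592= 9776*167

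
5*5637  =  28185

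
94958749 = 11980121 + 82978628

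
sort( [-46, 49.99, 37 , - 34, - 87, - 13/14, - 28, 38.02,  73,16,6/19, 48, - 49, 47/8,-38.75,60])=[ - 87, - 49,- 46, - 38.75, - 34,  -  28, - 13/14,6/19, 47/8, 16, 37, 38.02, 48, 49.99,60,73 ] 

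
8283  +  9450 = 17733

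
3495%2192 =1303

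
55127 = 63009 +-7882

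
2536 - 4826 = -2290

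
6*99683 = 598098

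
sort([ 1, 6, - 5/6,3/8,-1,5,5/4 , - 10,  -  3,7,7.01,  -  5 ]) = [ - 10, - 5, - 3 , - 1, - 5/6,3/8,1, 5/4,5,6 , 7 , 7.01] 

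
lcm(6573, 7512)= 52584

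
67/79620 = 67/79620 = 0.00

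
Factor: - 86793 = -3^1*7^1* 4133^1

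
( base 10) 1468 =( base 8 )2674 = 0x5BC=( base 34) 196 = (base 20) 3D8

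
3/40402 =3/40402  =  0.00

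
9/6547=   9/6547  =  0.00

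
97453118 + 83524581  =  180977699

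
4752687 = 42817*111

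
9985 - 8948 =1037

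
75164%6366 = 5138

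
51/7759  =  51/7759 = 0.01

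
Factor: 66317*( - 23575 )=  - 1563423275 = - 5^2*17^1 *23^1*41^1*47^1*83^1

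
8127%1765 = 1067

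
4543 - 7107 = - 2564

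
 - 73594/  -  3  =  73594/3 = 24531.33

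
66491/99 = 66491/99 =671.63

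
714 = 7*102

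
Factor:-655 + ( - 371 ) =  - 2^1*3^3* 19^1 = - 1026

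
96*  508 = 48768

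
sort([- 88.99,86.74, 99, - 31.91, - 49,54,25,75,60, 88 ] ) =[ - 88.99, - 49, - 31.91,25,54,  60, 75,86.74,  88,99 ] 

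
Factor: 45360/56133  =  80/99=2^4* 3^(-2)*5^1 * 11^( - 1) 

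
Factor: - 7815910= -2^1*5^1*53^1 * 14747^1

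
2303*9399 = 21645897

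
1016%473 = 70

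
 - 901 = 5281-6182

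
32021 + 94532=126553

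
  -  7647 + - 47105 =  - 54752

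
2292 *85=194820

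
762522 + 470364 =1232886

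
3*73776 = 221328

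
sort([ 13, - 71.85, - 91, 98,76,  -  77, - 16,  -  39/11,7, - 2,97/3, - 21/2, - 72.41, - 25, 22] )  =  [ - 91, - 77,  -  72.41,-71.85, - 25, - 16, - 21/2 , - 39/11, - 2,7, 13,22,97/3,76,98]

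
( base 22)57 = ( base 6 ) 313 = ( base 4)1311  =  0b1110101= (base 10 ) 117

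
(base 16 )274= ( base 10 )628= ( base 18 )1GG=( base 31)K8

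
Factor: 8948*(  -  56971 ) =-2^2*23^1*2237^1*2477^1 = - 509776508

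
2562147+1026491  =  3588638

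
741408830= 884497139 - 143088309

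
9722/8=1215 + 1/4 =1215.25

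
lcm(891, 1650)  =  44550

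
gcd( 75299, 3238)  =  1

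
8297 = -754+9051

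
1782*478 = 851796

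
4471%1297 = 580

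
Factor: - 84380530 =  - 2^1*5^1*13^1*649081^1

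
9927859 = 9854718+73141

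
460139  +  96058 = 556197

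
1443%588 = 267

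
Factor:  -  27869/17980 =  - 2^(-2)*5^ (-1)*31^1= -31/20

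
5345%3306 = 2039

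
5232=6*872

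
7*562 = 3934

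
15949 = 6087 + 9862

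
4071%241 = 215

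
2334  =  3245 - 911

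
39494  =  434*91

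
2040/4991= 2040/4991 = 0.41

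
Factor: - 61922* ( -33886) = 2098288892 = 2^2*7^1*4423^1 * 16943^1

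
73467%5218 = 415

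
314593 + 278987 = 593580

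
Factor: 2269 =2269^1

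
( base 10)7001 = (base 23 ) d59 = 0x1b59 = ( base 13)3257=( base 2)1101101011001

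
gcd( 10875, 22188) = 3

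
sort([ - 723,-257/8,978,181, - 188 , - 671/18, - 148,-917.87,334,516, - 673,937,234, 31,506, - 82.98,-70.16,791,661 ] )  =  [ -917.87, -723 , - 673, - 188, - 148,-82.98, - 70.16, - 671/18, - 257/8,31,181,234,334,506,  516 , 661,791,937, 978]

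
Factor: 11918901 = 3^1*113^1*35159^1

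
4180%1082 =934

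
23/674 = 23/674 = 0.03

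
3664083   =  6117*599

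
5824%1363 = 372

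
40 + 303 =343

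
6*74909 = 449454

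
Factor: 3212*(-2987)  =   - 9594244 = - 2^2 * 11^1*29^1*73^1 * 103^1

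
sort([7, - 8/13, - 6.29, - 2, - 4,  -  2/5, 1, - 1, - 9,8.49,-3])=[ - 9, - 6.29, - 4, - 3, - 2, - 1,  -  8/13, - 2/5 , 1,  7, 8.49 ] 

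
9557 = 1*9557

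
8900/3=8900/3= 2966.67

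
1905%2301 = 1905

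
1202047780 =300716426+901331354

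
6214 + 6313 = 12527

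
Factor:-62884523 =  - 13^1 *31^1*156041^1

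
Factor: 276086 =2^1*31^1*61^1*73^1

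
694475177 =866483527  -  172008350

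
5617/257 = 21 + 220/257 = 21.86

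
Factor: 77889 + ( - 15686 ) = 17^1*3659^1=   62203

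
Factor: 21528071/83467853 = 7^( - 1)*11923979^( - 1 )*21528071^1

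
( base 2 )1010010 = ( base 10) 82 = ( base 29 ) 2O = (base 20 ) 42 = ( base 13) 64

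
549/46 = 11 + 43/46 = 11.93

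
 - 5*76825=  - 384125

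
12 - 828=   -  816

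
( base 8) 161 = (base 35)38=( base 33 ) 3e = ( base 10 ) 113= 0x71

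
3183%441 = 96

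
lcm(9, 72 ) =72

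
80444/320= 251 + 31/80 = 251.39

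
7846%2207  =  1225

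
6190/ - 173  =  -6190/173 = - 35.78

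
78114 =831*94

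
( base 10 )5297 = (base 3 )21021012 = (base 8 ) 12261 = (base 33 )4sh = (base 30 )5QH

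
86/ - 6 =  -15 + 2/3 = -  14.33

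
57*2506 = 142842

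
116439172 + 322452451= 438891623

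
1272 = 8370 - 7098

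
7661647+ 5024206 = 12685853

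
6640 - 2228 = 4412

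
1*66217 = 66217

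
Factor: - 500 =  - 2^2*5^3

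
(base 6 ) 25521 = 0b111100011001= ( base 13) 19b4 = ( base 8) 7431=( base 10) 3865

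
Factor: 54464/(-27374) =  - 2^5*23^1*37^1*13687^( - 1 ) = - 27232/13687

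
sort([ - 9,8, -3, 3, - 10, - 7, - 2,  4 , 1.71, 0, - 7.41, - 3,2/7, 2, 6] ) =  [-10, - 9, - 7.41, - 7, - 3, - 3 ,-2,0,2/7,1.71, 2  ,  3, 4 , 6, 8]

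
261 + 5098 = 5359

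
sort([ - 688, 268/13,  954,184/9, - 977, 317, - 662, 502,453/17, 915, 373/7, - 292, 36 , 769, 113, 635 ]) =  [ - 977,  -  688,-662, - 292, 184/9,268/13,  453/17,36, 373/7,113, 317, 502, 635, 769,915 , 954] 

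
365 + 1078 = 1443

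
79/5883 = 79/5883 = 0.01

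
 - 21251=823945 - 845196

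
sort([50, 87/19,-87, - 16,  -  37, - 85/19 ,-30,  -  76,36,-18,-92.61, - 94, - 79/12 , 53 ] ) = [ - 94 ,-92.61, - 87, - 76,  -  37, - 30 , - 18, - 16 , - 79/12 ,-85/19,87/19,36, 50,53 ]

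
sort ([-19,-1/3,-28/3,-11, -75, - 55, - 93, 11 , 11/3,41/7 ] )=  [ - 93 , - 75 ,-55 , - 19,  -  11, - 28/3,  -  1/3,  11/3,41/7,11] 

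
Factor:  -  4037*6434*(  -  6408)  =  2^4*3^2* 11^1*89^1*367^1*3217^1 = 166441763664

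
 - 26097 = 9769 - 35866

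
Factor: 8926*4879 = 43549954=2^1 * 7^1*17^1 *41^1*4463^1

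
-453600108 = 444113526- 897713634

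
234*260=60840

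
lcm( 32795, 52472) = 262360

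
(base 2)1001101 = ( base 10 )77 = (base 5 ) 302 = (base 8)115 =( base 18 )45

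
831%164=11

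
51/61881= 17/20627 = 0.00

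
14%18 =14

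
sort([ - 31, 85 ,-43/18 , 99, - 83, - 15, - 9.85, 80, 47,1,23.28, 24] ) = [ - 83,  -  31, - 15,- 9.85,-43/18 , 1, 23.28, 24,47,80, 85, 99]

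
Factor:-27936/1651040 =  - 873/51595 = - 3^2*5^( - 1 )*17^(  -  1 )*97^1*607^( - 1 ) 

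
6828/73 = 93 + 39/73 = 93.53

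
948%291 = 75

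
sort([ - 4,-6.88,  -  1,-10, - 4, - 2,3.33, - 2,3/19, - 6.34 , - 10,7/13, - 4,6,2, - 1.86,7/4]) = [-10, - 10, - 6.88, - 6.34, - 4,-4, - 4, - 2, - 2, - 1.86, - 1,3/19, 7/13, 7/4,2,3.33,6]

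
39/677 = 39/677 = 0.06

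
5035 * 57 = 286995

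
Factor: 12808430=2^1*5^1*29^2  *  1523^1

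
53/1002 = 53/1002 = 0.05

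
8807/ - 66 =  - 134 +37/66  =  - 133.44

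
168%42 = 0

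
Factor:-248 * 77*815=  - 15563240 = - 2^3*5^1*7^1*11^1*31^1*163^1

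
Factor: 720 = 2^4*3^2*5^1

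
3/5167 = 3/5167= 0.00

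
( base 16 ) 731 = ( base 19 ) 51h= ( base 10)1841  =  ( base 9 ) 2465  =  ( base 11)1424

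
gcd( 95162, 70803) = 1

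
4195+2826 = 7021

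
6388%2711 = 966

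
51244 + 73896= 125140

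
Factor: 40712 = 2^3*7^1*727^1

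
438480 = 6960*63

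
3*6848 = 20544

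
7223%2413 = 2397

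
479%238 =3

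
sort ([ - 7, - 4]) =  [ - 7, - 4 ]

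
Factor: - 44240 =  -2^4 * 5^1*7^1*79^1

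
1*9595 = 9595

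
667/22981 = 667/22981 = 0.03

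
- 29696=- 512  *58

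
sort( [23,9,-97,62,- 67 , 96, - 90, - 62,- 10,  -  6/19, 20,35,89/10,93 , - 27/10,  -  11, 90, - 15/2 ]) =[ - 97, - 90,-67 , - 62, -11, - 10, - 15/2,-27/10, - 6/19,89/10,9 , 20, 23, 35,62,90,  93 , 96 ] 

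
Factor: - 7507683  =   - 3^2 *23^1*36269^1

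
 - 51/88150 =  - 1+88099/88150 = - 0.00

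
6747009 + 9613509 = 16360518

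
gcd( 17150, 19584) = 2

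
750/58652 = 375/29326 = 0.01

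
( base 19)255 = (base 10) 822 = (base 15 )39c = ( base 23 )1CH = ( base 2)1100110110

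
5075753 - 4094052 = 981701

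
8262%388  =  114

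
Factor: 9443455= 5^1*7^1*23^1*11731^1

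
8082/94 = 85 + 46/47= 85.98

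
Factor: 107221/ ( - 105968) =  - 2^( - 4)*37^( - 1 )*599^1= -  599/592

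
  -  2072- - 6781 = 4709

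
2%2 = 0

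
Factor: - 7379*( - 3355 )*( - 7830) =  - 2^1*3^3*5^2*11^1*29^1*47^1*61^1*157^1 = - 193843747350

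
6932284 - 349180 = 6583104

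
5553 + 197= 5750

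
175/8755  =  35/1751 =0.02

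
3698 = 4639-941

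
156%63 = 30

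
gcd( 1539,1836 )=27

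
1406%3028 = 1406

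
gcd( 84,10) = 2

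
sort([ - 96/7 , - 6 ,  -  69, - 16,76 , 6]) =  [-69,-16, - 96/7,-6, 6,  76]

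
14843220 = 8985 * 1652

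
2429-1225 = 1204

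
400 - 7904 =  - 7504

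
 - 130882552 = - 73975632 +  - 56906920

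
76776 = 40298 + 36478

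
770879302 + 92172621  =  863051923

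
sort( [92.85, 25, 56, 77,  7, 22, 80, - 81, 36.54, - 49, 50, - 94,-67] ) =[ - 94, - 81, - 67, - 49,7,22, 25, 36.54, 50, 56, 77, 80, 92.85]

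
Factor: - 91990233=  - 3^2 * 29^1 * 47^1*7499^1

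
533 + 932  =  1465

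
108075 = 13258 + 94817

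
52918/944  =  56 + 27/472 = 56.06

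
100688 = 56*1798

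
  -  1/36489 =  -1  +  36488/36489 = -0.00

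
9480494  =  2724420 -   -  6756074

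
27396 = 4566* 6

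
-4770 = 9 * ( - 530 )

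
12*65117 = 781404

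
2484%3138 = 2484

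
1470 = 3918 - 2448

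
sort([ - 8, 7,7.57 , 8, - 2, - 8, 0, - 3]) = [ - 8, - 8, - 3,-2, 0,7,7.57,8] 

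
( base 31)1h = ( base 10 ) 48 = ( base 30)1I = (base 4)300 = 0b110000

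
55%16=7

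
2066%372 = 206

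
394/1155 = 394/1155 = 0.34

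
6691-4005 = 2686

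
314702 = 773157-458455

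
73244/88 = 18311/22 = 832.32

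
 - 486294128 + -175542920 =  - 661837048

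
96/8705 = 96/8705 = 0.01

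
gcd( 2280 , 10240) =40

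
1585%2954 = 1585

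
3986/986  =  1993/493 = 4.04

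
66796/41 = 66796/41  =  1629.17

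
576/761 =576/761  =  0.76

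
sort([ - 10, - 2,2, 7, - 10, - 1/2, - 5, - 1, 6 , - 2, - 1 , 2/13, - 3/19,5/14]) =[  -  10, -10, - 5, - 2, - 2,- 1, - 1, - 1/2, - 3/19 , 2/13,5/14, 2, 6 , 7] 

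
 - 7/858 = - 1 + 851/858 = - 0.01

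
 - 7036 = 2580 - 9616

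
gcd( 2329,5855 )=1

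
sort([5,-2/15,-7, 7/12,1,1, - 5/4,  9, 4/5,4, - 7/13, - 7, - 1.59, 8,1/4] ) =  [- 7 ,-7,-1.59,-5/4, - 7/13 , -2/15,1/4,  7/12,4/5 , 1,1,  4,5,8,9]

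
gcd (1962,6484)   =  2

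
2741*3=8223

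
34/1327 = 34/1327 = 0.03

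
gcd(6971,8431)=1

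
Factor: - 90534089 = -73^1*1240193^1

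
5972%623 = 365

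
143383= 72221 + 71162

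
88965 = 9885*9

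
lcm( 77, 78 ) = 6006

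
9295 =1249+8046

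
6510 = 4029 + 2481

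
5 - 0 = 5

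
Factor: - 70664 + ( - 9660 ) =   -  2^2 * 43^1*467^1 = -  80324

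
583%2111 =583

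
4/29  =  4/29=0.14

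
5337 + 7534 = 12871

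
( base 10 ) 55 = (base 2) 110111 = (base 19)2h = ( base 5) 210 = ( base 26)23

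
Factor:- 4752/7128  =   - 2^1*3^( - 1 )  =  - 2/3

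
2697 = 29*93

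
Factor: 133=7^1*19^1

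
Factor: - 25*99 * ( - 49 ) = 3^2 *5^2*7^2 *11^1 = 121275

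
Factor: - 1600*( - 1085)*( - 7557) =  - 13118952000 = -  2^6 * 3^1*5^3* 7^1*11^1*31^1*229^1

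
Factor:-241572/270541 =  -492/551 = - 2^2*3^1*19^(-1 )*29^(-1 )*41^1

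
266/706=133/353= 0.38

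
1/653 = 1/653 =0.00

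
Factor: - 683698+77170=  - 606528 = - 2^6*3^6*13^1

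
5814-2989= 2825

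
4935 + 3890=8825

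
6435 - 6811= - 376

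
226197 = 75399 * 3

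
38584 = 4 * 9646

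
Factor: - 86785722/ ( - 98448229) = 2^1*3^3  *11^( - 1 )*1607143^1*8949839^( - 1 )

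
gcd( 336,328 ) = 8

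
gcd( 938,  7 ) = 7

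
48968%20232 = 8504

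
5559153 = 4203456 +1355697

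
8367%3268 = 1831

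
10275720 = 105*97864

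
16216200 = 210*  77220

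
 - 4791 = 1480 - 6271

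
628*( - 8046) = -5052888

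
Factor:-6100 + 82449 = 7^1* 13^1*839^1 = 76349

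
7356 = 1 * 7356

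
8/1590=4/795=0.01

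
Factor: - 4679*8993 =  - 42078247 = - 17^1*23^2*4679^1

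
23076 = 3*7692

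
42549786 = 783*54342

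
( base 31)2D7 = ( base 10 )2332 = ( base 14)BC8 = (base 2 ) 100100011100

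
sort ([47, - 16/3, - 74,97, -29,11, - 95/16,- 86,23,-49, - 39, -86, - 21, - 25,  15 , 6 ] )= [ - 86, - 86, -74, - 49, - 39, - 29,  -  25, - 21,-95/16, - 16/3, 6,11,15, 23,47, 97 ] 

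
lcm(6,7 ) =42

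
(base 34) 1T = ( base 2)111111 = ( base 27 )29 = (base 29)25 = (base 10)63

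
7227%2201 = 624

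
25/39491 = 25/39491 = 0.00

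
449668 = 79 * 5692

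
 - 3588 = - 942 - 2646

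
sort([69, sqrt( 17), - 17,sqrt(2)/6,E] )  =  [  -  17, sqrt( 2)/6 , E , sqrt( 17 ), 69]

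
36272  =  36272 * 1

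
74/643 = 74/643 = 0.12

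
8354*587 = 4903798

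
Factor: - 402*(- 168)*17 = 2^4*3^2*7^1*17^1*67^1 = 1148112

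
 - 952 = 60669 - 61621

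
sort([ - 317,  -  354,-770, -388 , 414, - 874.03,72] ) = [ - 874.03, - 770, - 388, - 354, - 317 , 72,414 ]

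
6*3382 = 20292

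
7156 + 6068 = 13224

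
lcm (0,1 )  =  0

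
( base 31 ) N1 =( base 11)59a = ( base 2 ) 1011001010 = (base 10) 714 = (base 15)329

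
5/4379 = 5/4379 = 0.00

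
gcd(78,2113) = 1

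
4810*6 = 28860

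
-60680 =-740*82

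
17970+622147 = 640117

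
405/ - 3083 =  - 405/3083 = - 0.13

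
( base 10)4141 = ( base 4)1000231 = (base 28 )57P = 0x102d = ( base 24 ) 74d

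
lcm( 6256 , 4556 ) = 419152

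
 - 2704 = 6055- 8759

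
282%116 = 50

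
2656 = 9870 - 7214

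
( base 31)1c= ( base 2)101011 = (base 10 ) 43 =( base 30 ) 1D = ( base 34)19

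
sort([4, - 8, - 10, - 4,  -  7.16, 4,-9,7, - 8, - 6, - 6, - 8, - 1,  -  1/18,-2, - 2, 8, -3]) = [ - 10, - 9, - 8 , - 8, - 8, - 7.16, - 6, - 6, - 4, - 3, - 2, - 2, - 1, - 1/18, 4,4,7, 8]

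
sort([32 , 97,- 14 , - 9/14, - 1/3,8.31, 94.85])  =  [ - 14,-9/14, - 1/3 , 8.31, 32,94.85, 97] 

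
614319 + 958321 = 1572640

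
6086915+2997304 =9084219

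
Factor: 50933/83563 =31^2*53^1*83563^( - 1) 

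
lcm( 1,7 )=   7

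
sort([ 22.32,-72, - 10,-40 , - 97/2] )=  [  -  72, - 97/2, - 40,- 10, 22.32 ] 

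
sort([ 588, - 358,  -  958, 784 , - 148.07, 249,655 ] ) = [ - 958 , - 358, - 148.07,249, 588 , 655,784]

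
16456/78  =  8228/39 = 210.97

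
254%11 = 1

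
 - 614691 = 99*(- 6209 )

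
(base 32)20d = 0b100000001101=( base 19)5d9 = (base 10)2061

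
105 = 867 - 762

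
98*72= 7056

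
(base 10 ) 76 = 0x4c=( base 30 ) 2g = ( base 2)1001100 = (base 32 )2C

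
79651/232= 343 + 75/232   =  343.32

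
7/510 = 7/510 = 0.01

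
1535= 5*307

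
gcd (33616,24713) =1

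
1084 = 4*271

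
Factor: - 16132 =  - 2^2* 37^1  *109^1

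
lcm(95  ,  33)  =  3135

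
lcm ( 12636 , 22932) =619164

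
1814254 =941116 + 873138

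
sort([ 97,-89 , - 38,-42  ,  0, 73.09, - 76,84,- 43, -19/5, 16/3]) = [  -  89, - 76,  -  43,- 42, - 38 ,-19/5, 0, 16/3 , 73.09,84,97]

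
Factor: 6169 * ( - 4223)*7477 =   -  194788463699= - 31^1*41^1*103^1*199^1 *7477^1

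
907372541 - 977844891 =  - 70472350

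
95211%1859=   402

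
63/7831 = 63/7831  =  0.01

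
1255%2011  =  1255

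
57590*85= 4895150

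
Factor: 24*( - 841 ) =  - 20184= - 2^3 * 3^1 *29^2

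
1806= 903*2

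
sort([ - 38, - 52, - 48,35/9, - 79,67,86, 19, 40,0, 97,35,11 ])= [ - 79,-52, - 48, - 38, 0, 35/9, 11,19,35,40,67,86,97] 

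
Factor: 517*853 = 441001 = 11^1*47^1 * 853^1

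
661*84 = 55524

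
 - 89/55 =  -89/55= - 1.62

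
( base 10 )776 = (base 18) 272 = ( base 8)1410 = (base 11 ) 646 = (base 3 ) 1001202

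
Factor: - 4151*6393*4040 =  - 107210865720 = -  2^3*3^1 * 5^1*7^1*101^1*593^1*2131^1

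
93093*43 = 4002999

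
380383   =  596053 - 215670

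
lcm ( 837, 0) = 0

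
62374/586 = 106 + 129/293 = 106.44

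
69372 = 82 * 846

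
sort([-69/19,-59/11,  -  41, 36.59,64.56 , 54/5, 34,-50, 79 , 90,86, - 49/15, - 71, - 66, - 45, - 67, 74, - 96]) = [- 96, - 71, - 67, - 66,-50, - 45,  -  41, - 59/11, - 69/19, - 49/15,54/5,34, 36.59, 64.56,74, 79, 86,90 ] 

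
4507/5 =4507/5 = 901.40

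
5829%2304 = 1221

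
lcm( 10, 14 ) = 70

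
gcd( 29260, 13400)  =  20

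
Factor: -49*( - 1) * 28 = 1372=2^2*7^3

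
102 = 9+93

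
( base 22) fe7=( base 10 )7575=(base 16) 1d97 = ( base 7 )31041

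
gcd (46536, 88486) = 2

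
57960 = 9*6440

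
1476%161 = 27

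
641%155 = 21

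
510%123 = 18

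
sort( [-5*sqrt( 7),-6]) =[ -5*sqrt(7 ), - 6 ] 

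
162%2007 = 162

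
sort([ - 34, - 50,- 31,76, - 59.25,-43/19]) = [- 59.25, - 50,- 34, - 31,-43/19,76]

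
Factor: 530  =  2^1 * 5^1*53^1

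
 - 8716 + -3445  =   - 12161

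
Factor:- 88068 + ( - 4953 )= - 93021 = - 3^1*101^1 * 307^1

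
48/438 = 8/73 = 0.11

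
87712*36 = 3157632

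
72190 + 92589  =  164779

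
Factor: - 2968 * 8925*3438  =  -91070557200= - 2^4*3^3*5^2 *7^2*17^1 *53^1*191^1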